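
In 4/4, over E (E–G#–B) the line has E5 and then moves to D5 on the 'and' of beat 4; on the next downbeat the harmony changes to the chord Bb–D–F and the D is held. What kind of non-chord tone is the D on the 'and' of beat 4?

The harmony at that moment is E major triad (E, G#, B); D5 is not a chord tone.
It is approached by step down from E5 and then sustained as the same pitch into the next harmony.
Arriving early and becoming a chord tone when the harmony changes — an anticipation.

Anticipation.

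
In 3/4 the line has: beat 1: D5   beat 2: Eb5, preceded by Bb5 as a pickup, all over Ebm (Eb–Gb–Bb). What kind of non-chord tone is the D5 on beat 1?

Appoggiatura.

The harmony at that moment is Eb minor triad (Eb, Gb, Bb); D5 is not a chord tone.
It is approached by leap down from Bb5 and left by step up to Eb5.
Leap in, step out, metrically accented — an appoggiatura.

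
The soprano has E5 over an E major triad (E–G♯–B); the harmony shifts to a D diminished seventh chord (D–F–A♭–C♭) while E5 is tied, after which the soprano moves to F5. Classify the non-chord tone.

The harmony at that moment is D diminished seventh chord (D, F, A♭, C♭); E5 is not a chord tone.
It is held over (the same pitch as the preceding E5) and left by step up to F5.
Held over from the previous chord and resolving up by step — a retardation.

E5 is a retardation.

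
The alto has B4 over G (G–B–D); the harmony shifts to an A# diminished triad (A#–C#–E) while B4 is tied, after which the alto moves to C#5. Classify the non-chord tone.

The harmony at that moment is A# diminished triad (A#, C#, E); B4 is not a chord tone.
It is held over (the same pitch as the preceding B4) and left by step up to C#5.
Held over from the previous chord and resolving up by step — a retardation.

B4 is a retardation.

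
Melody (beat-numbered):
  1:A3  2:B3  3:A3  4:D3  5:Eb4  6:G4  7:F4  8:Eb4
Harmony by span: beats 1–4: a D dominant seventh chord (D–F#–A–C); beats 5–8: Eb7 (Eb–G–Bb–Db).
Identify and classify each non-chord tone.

B3 (beat 2) — neighbor tone; F4 (beat 7) — passing tone.

The harmony at that moment is D dominant seventh chord (D, F#, A, C); B3 is not a chord tone.
It is approached by step up from A3 and left by step down to A3.
Step away and step back to the same note — a neighbor tone (upper neighbor).
The harmony at that moment is Eb dominant seventh chord (Eb, G, Bb, Db); F4 is not a chord tone.
It is approached by step down from G4 and left by step down to Eb4.
Step in, step out in the same direction — a passing tone.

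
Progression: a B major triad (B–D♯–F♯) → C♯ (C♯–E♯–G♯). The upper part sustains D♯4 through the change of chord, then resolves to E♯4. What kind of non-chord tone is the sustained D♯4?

The harmony at that moment is C♯ major triad (C♯, E♯, G♯); D♯4 is not a chord tone.
It is held over (the same pitch as the preceding D♯4) and left by step up to E♯4.
Held over from the previous chord and resolving up by step — a retardation.

D♯4 is a retardation.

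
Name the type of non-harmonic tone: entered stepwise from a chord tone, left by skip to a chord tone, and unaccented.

Approach: by step. Departure: by leap. Metric position: weak.
Step in, leap out, from a weak position — an escape tone (échappée). (It is the mirror image of the appoggiatura, which leaps in and steps out on a strong beat.)

Escape tone.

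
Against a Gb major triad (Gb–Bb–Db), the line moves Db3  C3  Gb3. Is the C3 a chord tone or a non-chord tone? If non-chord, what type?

Non-chord tone — an escape tone.

The harmony at that moment is Gb major triad (Gb, Bb, Db); C3 is not a chord tone.
It is approached by step down from Db3 and left by leap up to Gb3.
Step in, leap out — an escape tone.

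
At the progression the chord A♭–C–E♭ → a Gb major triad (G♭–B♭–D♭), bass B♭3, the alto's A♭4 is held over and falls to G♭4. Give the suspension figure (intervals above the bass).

7–6 suspension.

At the second chord the bass is B♭3. The suspended A♭4 lies a seventh above the bass; after resolving down by step to G♭4, the interval above the bass becomes a sixth.
Suspension figures are named by those two intervals: 7–6.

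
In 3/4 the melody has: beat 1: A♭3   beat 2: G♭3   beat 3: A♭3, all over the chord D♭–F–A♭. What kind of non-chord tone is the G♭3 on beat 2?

The harmony at that moment is D♭ major triad (D♭, F, A♭); G♭3 is not a chord tone.
It is approached by step down from A♭3 and left by step up to A♭3.
Step away and step back to the same note — a neighbor tone (lower neighbor).

Lower neighbor tone.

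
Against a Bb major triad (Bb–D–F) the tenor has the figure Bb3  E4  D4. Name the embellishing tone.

E4 is an appoggiatura.

The harmony at that moment is Bb major triad (Bb, D, F); E4 is not a chord tone.
It is approached by leap up from Bb3 and left by step down to D4.
Leap in, step out — an appoggiatura.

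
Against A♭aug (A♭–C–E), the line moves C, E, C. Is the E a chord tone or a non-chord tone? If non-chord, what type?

Ab augmented triad contains A♭, C, E; E is the fifth, so it is a chord tone.

Chord tone (the fifth of Ab augmented triad).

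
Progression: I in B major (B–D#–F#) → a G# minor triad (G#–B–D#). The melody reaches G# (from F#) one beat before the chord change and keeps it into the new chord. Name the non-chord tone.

G# is an anticipation.

The harmony at that moment is B major triad (B, D#, F#); G# is not a chord tone.
It is approached by step up from F# and then sustained as the same pitch into the next harmony.
Arriving early and becoming a chord tone when the harmony changes — an anticipation.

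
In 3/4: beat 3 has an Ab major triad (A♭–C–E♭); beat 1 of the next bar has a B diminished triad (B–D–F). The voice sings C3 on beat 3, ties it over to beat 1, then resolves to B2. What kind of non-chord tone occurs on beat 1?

The harmony at that moment is B diminished triad (B, D, F); C3 is not a chord tone.
It is held over (the same pitch as the preceding C3) and left by step down to B2.
Held over from the previous chord and resolving down by step — a suspension.

Suspension.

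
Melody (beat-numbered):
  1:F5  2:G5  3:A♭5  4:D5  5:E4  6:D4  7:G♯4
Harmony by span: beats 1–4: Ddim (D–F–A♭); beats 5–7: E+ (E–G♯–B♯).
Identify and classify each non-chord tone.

G5 (beat 2) — passing tone; D4 (beat 6) — escape tone.

The harmony at that moment is D diminished triad (D, F, A♭); G5 is not a chord tone.
It is approached by step up from F5 and left by step up to A♭5.
Step in, step out in the same direction — a passing tone.
The harmony at that moment is E augmented triad (E, G♯, B♯); D4 is not a chord tone.
It is approached by step down from E4 and left by leap up to G♯4.
Step in, leap out — an escape tone.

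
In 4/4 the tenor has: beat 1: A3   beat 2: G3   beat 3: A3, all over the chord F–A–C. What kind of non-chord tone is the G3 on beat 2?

The harmony at that moment is F major triad (F, A, C); G3 is not a chord tone.
It is approached by step down from A3 and left by step up to A3.
Step away and step back to the same note — a neighbor tone (lower neighbor).

Lower neighbor tone.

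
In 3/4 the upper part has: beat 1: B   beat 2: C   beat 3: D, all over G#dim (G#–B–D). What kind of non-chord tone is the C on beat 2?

The harmony at that moment is G# diminished triad (G#, B, D); C is not a chord tone.
It is approached by step up from B and left by step up to D.
Step in, step out in the same direction — a passing tone.

Passing tone.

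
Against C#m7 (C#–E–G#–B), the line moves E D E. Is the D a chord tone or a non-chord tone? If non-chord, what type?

Non-chord tone — a neighbor tone.

The harmony at that moment is C# minor seventh chord (C#, E, G#, B); D is not a chord tone.
It is approached by step down from E and left by step up to E.
Step away and step back to the same note — a neighbor tone (lower neighbor).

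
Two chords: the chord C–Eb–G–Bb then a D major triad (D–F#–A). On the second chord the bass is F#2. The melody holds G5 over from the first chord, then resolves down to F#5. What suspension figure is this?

9–8 suspension.

At the second chord the bass is F#2. The suspended G5 lies a ninth above the bass; after resolving down by step to F#5, the interval above the bass becomes an octave.
Suspension figures are named by those two intervals: 9–8.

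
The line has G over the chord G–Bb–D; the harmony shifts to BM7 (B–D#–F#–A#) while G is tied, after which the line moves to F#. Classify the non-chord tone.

G is a suspension.

The harmony at that moment is B major seventh chord (B, D#, F#, A#); G is not a chord tone.
It is held over (the same pitch as the preceding G) and left by step down to F#.
Held over from the previous chord and resolving down by step — a suspension.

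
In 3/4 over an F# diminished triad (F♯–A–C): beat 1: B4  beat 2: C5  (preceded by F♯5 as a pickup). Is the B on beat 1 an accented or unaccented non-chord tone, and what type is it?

The harmony at that moment is F♯ diminished triad (F♯, A, C); B4 is not a chord tone.
It is approached by leap down from F♯5 and left by step up to C5.
Leap in, step out — an appoggiatura.
It falls on the downbeat, so it is accented.

Accented appoggiatura.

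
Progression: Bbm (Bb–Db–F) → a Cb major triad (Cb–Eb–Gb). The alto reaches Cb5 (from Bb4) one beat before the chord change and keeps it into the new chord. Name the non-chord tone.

The harmony at that moment is Bb minor triad (Bb, Db, F); Cb5 is not a chord tone.
It is approached by step up from Bb4 and then sustained as the same pitch into the next harmony.
Arriving early and becoming a chord tone when the harmony changes — an anticipation.

Cb5 is an anticipation.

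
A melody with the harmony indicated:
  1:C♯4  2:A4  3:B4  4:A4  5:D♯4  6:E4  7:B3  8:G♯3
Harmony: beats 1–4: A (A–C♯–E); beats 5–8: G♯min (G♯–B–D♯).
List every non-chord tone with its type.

B4 (beat 3) — neighbor tone; E4 (beat 6) — escape tone.

The harmony at that moment is A major triad (A, C♯, E); B4 is not a chord tone.
It is approached by step up from A4 and left by step down to A4.
Step away and step back to the same note — a neighbor tone (upper neighbor).
The harmony at that moment is G♯ minor triad (G♯, B, D♯); E4 is not a chord tone.
It is approached by step up from D♯4 and left by leap down to B3.
Step in, leap out — an escape tone.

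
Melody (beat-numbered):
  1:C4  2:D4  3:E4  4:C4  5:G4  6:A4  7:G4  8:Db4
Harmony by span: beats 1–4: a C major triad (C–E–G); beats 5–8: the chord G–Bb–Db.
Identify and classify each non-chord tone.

The harmony at that moment is C major triad (C, E, G); D4 is not a chord tone.
It is approached by step up from C4 and left by step up to E4.
Step in, step out in the same direction — a passing tone.
The harmony at that moment is G diminished triad (G, Bb, Db); A4 is not a chord tone.
It is approached by step up from G4 and left by step down to G4.
Step away and step back to the same note — a neighbor tone (upper neighbor).

D4 (beat 2) — passing tone; A4 (beat 6) — neighbor tone.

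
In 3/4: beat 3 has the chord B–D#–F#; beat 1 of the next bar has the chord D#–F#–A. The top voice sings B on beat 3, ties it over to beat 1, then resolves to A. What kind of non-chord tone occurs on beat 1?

Suspension.

The harmony at that moment is D# diminished triad (D#, F#, A); B is not a chord tone.
It is held over (the same pitch as the preceding B) and left by step down to A.
Held over from the previous chord and resolving down by step — a suspension.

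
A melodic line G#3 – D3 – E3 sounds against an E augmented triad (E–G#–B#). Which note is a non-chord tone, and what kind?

D3 is an appoggiatura.

The harmony at that moment is E augmented triad (E, G#, B#); D3 is not a chord tone.
It is approached by leap down from G#3 and left by step up to E3.
Leap in, step out — an appoggiatura.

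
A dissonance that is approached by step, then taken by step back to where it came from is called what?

Neighbor tone.

Approach: by step. Departure: by step in the opposite direction, back to the starting pitch.
Stepwise on both sides but reversing to return to the same chord tone — a neighbor tone. (Had it continued onward in the same direction it would be a passing tone instead.)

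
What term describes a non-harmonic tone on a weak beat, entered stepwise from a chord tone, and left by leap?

Approach: by step. Departure: by leap. Metric position: weak.
Step in, leap out, from a weak position — an escape tone (échappée). (It is the mirror image of the appoggiatura, which leaps in and steps out on a strong beat.)

Escape tone.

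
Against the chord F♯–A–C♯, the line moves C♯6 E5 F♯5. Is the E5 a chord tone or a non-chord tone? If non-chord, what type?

Non-chord tone — an appoggiatura.

The harmony at that moment is F♯ minor triad (F♯, A, C♯); E5 is not a chord tone.
It is approached by leap down from C♯6 and left by step up to F♯5.
Leap in, step out — an appoggiatura.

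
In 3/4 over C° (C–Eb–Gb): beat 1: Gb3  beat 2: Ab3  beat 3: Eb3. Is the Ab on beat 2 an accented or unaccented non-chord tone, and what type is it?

The harmony at that moment is C diminished triad (C, Eb, Gb); Ab3 is not a chord tone.
It is approached by step up from Gb3 and left by leap down to Eb3.
Step in, leap out — an escape tone.
It falls on a weak beat, so it is unaccented.

Unaccented escape tone.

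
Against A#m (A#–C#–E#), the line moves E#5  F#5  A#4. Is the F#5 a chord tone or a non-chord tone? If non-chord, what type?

The harmony at that moment is A# minor triad (A#, C#, E#); F#5 is not a chord tone.
It is approached by step up from E#5 and left by leap down to A#4.
Step in, leap out — an escape tone.

Non-chord tone — an escape tone.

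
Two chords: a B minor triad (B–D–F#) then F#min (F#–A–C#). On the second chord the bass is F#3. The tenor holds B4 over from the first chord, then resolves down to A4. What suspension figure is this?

4–3 suspension.

At the second chord the bass is F#3. The suspended B4 lies a fourth above the bass; after resolving down by step to A4, the interval above the bass becomes a third.
Suspension figures are named by those two intervals: 4–3.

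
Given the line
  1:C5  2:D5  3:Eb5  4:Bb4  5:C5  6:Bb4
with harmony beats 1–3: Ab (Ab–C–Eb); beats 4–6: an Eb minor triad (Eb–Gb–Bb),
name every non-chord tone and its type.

The harmony at that moment is Ab major triad (Ab, C, Eb); D5 is not a chord tone.
It is approached by step up from C5 and left by step up to Eb5.
Step in, step out in the same direction — a passing tone.
The harmony at that moment is Eb minor triad (Eb, Gb, Bb); C5 is not a chord tone.
It is approached by step up from Bb4 and left by step down to Bb4.
Step away and step back to the same note — a neighbor tone (upper neighbor).

D5 (beat 2) — passing tone; C5 (beat 5) — neighbor tone.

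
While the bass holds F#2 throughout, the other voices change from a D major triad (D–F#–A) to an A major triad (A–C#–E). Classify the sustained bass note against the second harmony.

The harmony at that moment is A major triad (A, C#, E); F#2 is not a chord tone.
It is held over (the same pitch as the preceding F#2) and then sustained as the same pitch into the next harmony.
Sustained through a change of harmony — a pedal tone.

Pedal tone (pedal point).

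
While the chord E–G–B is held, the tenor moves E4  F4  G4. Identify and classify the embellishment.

The harmony at that moment is E minor triad (E, G, B); F4 is not a chord tone.
It is approached by step up from E4 and left by step up to G4.
Step in, step out in the same direction — a passing tone.

F4 is a passing tone.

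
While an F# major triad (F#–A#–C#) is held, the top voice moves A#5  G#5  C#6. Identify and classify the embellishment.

The harmony at that moment is F# major triad (F#, A#, C#); G#5 is not a chord tone.
It is approached by step down from A#5 and left by leap up to C#6.
Step in, leap out — an escape tone.

G#5 is an escape tone.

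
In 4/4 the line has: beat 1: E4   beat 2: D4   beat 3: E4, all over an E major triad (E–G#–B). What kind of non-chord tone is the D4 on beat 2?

Lower neighbor tone.

The harmony at that moment is E major triad (E, G#, B); D4 is not a chord tone.
It is approached by step down from E4 and left by step up to E4.
Step away and step back to the same note — a neighbor tone (lower neighbor).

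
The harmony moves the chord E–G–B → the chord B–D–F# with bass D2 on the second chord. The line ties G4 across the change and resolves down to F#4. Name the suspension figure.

4–3 suspension.

At the second chord the bass is D2. The suspended G4 lies a fourth above the bass; after resolving down by step to F#4, the interval above the bass becomes a third.
Suspension figures are named by those two intervals: 4–3.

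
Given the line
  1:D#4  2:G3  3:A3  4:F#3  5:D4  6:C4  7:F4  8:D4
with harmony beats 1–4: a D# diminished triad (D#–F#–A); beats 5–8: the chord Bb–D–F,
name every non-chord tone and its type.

The harmony at that moment is D# diminished triad (D#, F#, A); G3 is not a chord tone.
It is approached by leap down from D#4 and left by step up to A3.
Leap in, step out — an appoggiatura.
The harmony at that moment is Bb major triad (Bb, D, F); C4 is not a chord tone.
It is approached by step down from D4 and left by leap up to F4.
Step in, leap out — an escape tone.

G3 (beat 2) — appoggiatura; C4 (beat 6) — escape tone.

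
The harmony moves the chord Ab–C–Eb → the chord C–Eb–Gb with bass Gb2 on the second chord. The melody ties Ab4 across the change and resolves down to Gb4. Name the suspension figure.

9–8 suspension.

At the second chord the bass is Gb2. The suspended Ab4 lies a ninth above the bass; after resolving down by step to Gb4, the interval above the bass becomes an octave.
Suspension figures are named by those two intervals: 9–8.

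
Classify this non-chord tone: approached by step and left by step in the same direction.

Passing tone.

Approach: by step. Departure: by step, continuing in the same direction.
Stepwise on both sides with no change of direction means the note fills in the space between two different chord tones — a passing tone. (Had it turned back to its starting note it would be a neighbor tone instead.)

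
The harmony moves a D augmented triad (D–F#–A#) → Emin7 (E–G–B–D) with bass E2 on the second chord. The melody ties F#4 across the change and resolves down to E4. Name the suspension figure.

At the second chord the bass is E2. The suspended F#4 lies a ninth above the bass; after resolving down by step to E4, the interval above the bass becomes an octave.
Suspension figures are named by those two intervals: 9–8.

9–8 suspension.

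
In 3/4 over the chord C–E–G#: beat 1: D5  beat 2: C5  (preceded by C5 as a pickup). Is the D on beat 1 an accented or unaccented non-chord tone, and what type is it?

Accented neighbor tone.

The harmony at that moment is C augmented triad (C, E, G#); D5 is not a chord tone.
It is approached by step up from C5 and left by step down to C5.
Step away and step back to the same note — a neighbor tone (upper neighbor).
It falls on the downbeat, so it is accented.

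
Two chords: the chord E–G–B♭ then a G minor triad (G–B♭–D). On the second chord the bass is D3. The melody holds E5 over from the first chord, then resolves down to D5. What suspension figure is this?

9–8 suspension.

At the second chord the bass is D3. The suspended E5 lies a ninth above the bass; after resolving down by step to D5, the interval above the bass becomes an octave.
Suspension figures are named by those two intervals: 9–8.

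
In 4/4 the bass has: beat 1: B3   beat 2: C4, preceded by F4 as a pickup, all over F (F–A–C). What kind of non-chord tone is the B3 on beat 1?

The harmony at that moment is F major triad (F, A, C); B3 is not a chord tone.
It is approached by leap down from F4 and left by step up to C4.
Leap in, step out, metrically accented — an appoggiatura.

Appoggiatura.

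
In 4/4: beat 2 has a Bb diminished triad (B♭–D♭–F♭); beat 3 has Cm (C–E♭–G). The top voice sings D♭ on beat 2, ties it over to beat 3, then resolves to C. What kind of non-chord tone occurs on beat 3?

The harmony at that moment is C minor triad (C, E♭, G); D♭ is not a chord tone.
It is held over (the same pitch as the preceding D♭) and left by step down to C.
Held over from the previous chord and resolving down by step — a suspension.

Suspension.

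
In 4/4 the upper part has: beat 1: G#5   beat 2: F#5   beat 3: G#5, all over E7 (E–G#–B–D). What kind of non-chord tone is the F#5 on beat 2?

The harmony at that moment is E dominant seventh chord (E, G#, B, D); F#5 is not a chord tone.
It is approached by step down from G#5 and left by step up to G#5.
Step away and step back to the same note — a neighbor tone (lower neighbor).

Lower neighbor tone.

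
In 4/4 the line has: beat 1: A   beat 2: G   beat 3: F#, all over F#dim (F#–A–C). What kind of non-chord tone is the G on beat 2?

Passing tone.

The harmony at that moment is F# diminished triad (F#, A, C); G is not a chord tone.
It is approached by step down from A and left by step down to F#.
Step in, step out in the same direction — a passing tone.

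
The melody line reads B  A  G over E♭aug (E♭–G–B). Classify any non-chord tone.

The harmony at that moment is E♭ augmented triad (E♭, G, B); A is not a chord tone.
It is approached by step down from B and left by step down to G.
Step in, step out in the same direction — a passing tone.

A is a passing tone.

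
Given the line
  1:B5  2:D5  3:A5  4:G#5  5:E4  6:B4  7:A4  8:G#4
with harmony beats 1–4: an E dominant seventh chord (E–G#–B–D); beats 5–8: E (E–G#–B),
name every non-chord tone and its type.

A5 (beat 3) — appoggiatura; A4 (beat 7) — passing tone.

The harmony at that moment is E dominant seventh chord (E, G#, B, D); A5 is not a chord tone.
It is approached by leap up from D5 and left by step down to G#5.
Leap in, step out — an appoggiatura.
The harmony at that moment is E major triad (E, G#, B); A4 is not a chord tone.
It is approached by step down from B4 and left by step down to G#4.
Step in, step out in the same direction — a passing tone.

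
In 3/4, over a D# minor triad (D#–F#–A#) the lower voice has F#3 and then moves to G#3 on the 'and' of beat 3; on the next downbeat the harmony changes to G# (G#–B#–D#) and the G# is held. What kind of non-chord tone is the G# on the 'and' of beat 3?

The harmony at that moment is D# minor triad (D#, F#, A#); G#3 is not a chord tone.
It is approached by step up from F#3 and then sustained as the same pitch into the next harmony.
Arriving early and becoming a chord tone when the harmony changes — an anticipation.

Anticipation.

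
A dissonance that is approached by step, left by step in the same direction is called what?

Approach: by step. Departure: by step, continuing in the same direction.
Stepwise on both sides with no change of direction means the note fills in the space between two different chord tones — a passing tone. (Had it turned back to its starting note it would be a neighbor tone instead.)

Passing tone.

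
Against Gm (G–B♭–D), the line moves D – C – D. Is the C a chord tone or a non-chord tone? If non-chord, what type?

Non-chord tone — a neighbor tone.

The harmony at that moment is G minor triad (G, B♭, D); C is not a chord tone.
It is approached by step down from D and left by step up to D.
Step away and step back to the same note — a neighbor tone (lower neighbor).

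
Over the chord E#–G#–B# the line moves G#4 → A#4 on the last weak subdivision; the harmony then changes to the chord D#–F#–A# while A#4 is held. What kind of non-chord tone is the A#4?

The harmony at that moment is E# minor triad (E#, G#, B#); A#4 is not a chord tone.
It is approached by step up from G#4 and then sustained as the same pitch into the next harmony.
Arriving early and becoming a chord tone when the harmony changes — an anticipation.

A#4 is an anticipation.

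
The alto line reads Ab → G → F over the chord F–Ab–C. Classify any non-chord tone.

G is a passing tone.

The harmony at that moment is F minor triad (F, Ab, C); G is not a chord tone.
It is approached by step down from Ab and left by step down to F.
Step in, step out in the same direction — a passing tone.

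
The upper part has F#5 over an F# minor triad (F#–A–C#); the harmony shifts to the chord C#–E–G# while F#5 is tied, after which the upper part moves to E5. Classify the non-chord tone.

F#5 is a suspension.

The harmony at that moment is C# minor triad (C#, E, G#); F#5 is not a chord tone.
It is held over (the same pitch as the preceding F#5) and left by step down to E5.
Held over from the previous chord and resolving down by step — a suspension.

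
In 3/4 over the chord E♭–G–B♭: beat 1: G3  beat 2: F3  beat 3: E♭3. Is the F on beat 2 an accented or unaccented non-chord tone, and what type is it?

The harmony at that moment is E♭ major triad (E♭, G, B♭); F3 is not a chord tone.
It is approached by step down from G3 and left by step down to E♭3.
Step in, step out in the same direction — a passing tone.
It falls on a weak beat, so it is unaccented.

Unaccented passing tone.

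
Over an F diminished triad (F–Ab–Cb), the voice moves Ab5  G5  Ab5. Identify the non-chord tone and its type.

The harmony at that moment is F diminished triad (F, Ab, Cb); G5 is not a chord tone.
It is approached by step down from Ab5 and left by step up to Ab5.
Step away and step back to the same note — a neighbor tone (lower neighbor).

G5 is a neighbor tone.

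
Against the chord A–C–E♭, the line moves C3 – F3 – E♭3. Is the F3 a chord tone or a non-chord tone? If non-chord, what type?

The harmony at that moment is A diminished triad (A, C, E♭); F3 is not a chord tone.
It is approached by leap up from C3 and left by step down to E♭3.
Leap in, step out — an appoggiatura.

Non-chord tone — an appoggiatura.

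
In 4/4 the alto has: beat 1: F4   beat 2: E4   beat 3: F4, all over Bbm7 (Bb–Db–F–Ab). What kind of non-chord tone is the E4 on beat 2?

Lower neighbor tone.

The harmony at that moment is Bb minor seventh chord (Bb, Db, F, Ab); E4 is not a chord tone.
It is approached by step down from F4 and left by step up to F4.
Step away and step back to the same note — a neighbor tone (lower neighbor).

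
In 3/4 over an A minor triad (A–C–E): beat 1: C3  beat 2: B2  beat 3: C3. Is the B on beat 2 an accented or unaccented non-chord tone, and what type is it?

Unaccented neighbor tone.

The harmony at that moment is A minor triad (A, C, E); B2 is not a chord tone.
It is approached by step down from C3 and left by step up to C3.
Step away and step back to the same note — a neighbor tone (lower neighbor).
It falls on a weak beat, so it is unaccented.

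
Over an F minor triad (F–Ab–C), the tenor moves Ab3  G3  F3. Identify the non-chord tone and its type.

G3 is a passing tone.

The harmony at that moment is F minor triad (F, Ab, C); G3 is not a chord tone.
It is approached by step down from Ab3 and left by step down to F3.
Step in, step out in the same direction — a passing tone.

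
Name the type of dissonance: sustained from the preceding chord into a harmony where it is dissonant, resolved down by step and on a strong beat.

Suspension.

Approach: by preparation — the pitch is first a chord tone, then held (tied or repeated) while the harmony changes under it. Departure: down by step. Metric position: strong.
A prepared dissonance that resolves downward by step — a suspension. (The same figure resolving upward would be a retardation.)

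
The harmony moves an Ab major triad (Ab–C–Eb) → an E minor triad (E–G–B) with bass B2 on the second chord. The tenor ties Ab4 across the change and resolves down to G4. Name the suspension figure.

At the second chord the bass is B2. The suspended Ab4 lies a seventh above the bass; after resolving down by step to G4, the interval above the bass becomes a sixth.
Suspension figures are named by those two intervals: 7–6.

7–6 suspension.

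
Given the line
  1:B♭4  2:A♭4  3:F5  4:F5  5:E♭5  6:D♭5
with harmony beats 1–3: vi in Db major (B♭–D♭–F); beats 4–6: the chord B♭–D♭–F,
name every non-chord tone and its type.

A♭4 (beat 2) — escape tone; E♭5 (beat 5) — passing tone.

The harmony at that moment is B♭ minor triad (B♭, D♭, F); A♭4 is not a chord tone.
It is approached by step down from B♭4 and left by leap up to F5.
Step in, leap out — an escape tone.
The harmony at that moment is B♭ minor triad (B♭, D♭, F); E♭5 is not a chord tone.
It is approached by step down from F5 and left by step down to D♭5.
Step in, step out in the same direction — a passing tone.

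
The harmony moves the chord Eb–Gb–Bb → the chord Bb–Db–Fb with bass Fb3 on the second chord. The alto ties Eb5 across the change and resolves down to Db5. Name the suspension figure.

7–6 suspension.

At the second chord the bass is Fb3. The suspended Eb5 lies a seventh above the bass; after resolving down by step to Db5, the interval above the bass becomes a sixth.
Suspension figures are named by those two intervals: 7–6.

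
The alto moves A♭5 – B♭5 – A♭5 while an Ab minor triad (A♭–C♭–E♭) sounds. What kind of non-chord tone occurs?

The harmony at that moment is A♭ minor triad (A♭, C♭, E♭); B♭5 is not a chord tone.
It is approached by step up from A♭5 and left by step down to A♭5.
Step away and step back to the same note — a neighbor tone (upper neighbor).

B♭5 is a neighbor tone.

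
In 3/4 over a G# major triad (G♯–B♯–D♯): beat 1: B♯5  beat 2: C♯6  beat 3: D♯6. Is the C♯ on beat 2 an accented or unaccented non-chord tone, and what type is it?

The harmony at that moment is G♯ major triad (G♯, B♯, D♯); C♯6 is not a chord tone.
It is approached by step up from B♯5 and left by step up to D♯6.
Step in, step out in the same direction — a passing tone.
It falls on a weak beat, so it is unaccented.

Unaccented passing tone.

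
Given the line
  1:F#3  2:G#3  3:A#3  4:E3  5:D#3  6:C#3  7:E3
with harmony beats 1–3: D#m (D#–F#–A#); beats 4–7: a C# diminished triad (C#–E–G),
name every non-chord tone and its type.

G#3 (beat 2) — passing tone; D#3 (beat 5) — passing tone.

The harmony at that moment is D# minor triad (D#, F#, A#); G#3 is not a chord tone.
It is approached by step up from F#3 and left by step up to A#3.
Step in, step out in the same direction — a passing tone.
The harmony at that moment is C# diminished triad (C#, E, G); D#3 is not a chord tone.
It is approached by step down from E3 and left by step down to C#3.
Step in, step out in the same direction — a passing tone.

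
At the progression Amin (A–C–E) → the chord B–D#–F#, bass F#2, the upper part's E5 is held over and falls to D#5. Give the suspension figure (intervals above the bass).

At the second chord the bass is F#2. The suspended E5 lies a seventh above the bass; after resolving down by step to D#5, the interval above the bass becomes a sixth.
Suspension figures are named by those two intervals: 7–6.

7–6 suspension.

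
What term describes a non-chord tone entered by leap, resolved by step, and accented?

Approach: by leap. Departure: by step. Metric position: strong.
Leap in, step out, in a metrically strong position — an appoggiatura. (It is the mirror image of the escape tone, which steps in and leaps out from a weak position.)

Appoggiatura.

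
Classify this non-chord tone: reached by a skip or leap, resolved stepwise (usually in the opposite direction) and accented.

Appoggiatura.

Approach: by leap. Departure: by step. Metric position: strong.
Leap in, step out, in a metrically strong position — an appoggiatura. (It is the mirror image of the escape tone, which steps in and leaps out from a weak position.)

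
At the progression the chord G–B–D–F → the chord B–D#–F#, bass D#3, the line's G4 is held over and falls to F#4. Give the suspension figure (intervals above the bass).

4–3 suspension.

At the second chord the bass is D#3. The suspended G4 lies a fourth above the bass; after resolving down by step to F#4, the interval above the bass becomes a third.
Suspension figures are named by those two intervals: 4–3.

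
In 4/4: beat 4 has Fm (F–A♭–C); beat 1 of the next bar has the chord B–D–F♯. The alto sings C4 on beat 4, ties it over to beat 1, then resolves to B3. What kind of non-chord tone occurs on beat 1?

The harmony at that moment is B minor triad (B, D, F♯); C4 is not a chord tone.
It is held over (the same pitch as the preceding C4) and left by step down to B3.
Held over from the previous chord and resolving down by step — a suspension.

Suspension.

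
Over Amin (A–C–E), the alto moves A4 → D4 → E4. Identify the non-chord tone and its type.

The harmony at that moment is A minor triad (A, C, E); D4 is not a chord tone.
It is approached by leap down from A4 and left by step up to E4.
Leap in, step out — an appoggiatura.

D4 is an appoggiatura.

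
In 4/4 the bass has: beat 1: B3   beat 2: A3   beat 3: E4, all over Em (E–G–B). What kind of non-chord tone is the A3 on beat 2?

Escape tone.

The harmony at that moment is E minor triad (E, G, B); A3 is not a chord tone.
It is approached by step down from B3 and left by leap up to E4.
Step in, leap out, on a weak beat — an escape tone.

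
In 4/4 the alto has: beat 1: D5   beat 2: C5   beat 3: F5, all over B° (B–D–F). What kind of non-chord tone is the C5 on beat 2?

Escape tone.

The harmony at that moment is B diminished triad (B, D, F); C5 is not a chord tone.
It is approached by step down from D5 and left by leap up to F5.
Step in, leap out, on a weak beat — an escape tone.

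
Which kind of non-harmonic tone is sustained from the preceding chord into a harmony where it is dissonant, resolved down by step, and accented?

Approach: by preparation — the pitch is first a chord tone, then held (tied or repeated) while the harmony changes under it. Departure: down by step. Metric position: strong.
A prepared dissonance that resolves downward by step — a suspension. (The same figure resolving upward would be a retardation.)

Suspension.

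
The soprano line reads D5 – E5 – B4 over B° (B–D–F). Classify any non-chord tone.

The harmony at that moment is B diminished triad (B, D, F); E5 is not a chord tone.
It is approached by step up from D5 and left by leap down to B4.
Step in, leap out — an escape tone.

E5 is an escape tone.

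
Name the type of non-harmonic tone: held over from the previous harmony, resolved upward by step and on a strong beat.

Retardation.

Approach: by preparation — the pitch is first a chord tone, then held (tied or repeated) while the harmony changes under it. Departure: up by step. Metric position: strong.
A prepared dissonance that resolves upward by step — a retardation. (The same figure resolving downward would be a suspension.)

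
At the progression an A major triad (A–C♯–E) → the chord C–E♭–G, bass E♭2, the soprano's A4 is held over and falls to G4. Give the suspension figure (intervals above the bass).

4–3 suspension.

At the second chord the bass is E♭2. The suspended A4 lies a fourth above the bass; after resolving down by step to G4, the interval above the bass becomes a third.
Suspension figures are named by those two intervals: 4–3.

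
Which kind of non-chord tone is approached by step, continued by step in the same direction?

Passing tone.

Approach: by step. Departure: by step, continuing in the same direction.
Stepwise on both sides with no change of direction means the note fills in the space between two different chord tones — a passing tone. (Had it turned back to its starting note it would be a neighbor tone instead.)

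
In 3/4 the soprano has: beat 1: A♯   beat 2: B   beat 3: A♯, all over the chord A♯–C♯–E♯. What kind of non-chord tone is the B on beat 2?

Upper neighbor tone.

The harmony at that moment is A♯ minor triad (A♯, C♯, E♯); B is not a chord tone.
It is approached by step up from A♯ and left by step down to A♯.
Step away and step back to the same note — a neighbor tone (upper neighbor).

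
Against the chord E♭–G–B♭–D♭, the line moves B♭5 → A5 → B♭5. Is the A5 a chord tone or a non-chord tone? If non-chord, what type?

Non-chord tone — a neighbor tone.

The harmony at that moment is E♭ dominant seventh chord (E♭, G, B♭, D♭); A5 is not a chord tone.
It is approached by step down from B♭5 and left by step up to B♭5.
Step away and step back to the same note — a neighbor tone (lower neighbor).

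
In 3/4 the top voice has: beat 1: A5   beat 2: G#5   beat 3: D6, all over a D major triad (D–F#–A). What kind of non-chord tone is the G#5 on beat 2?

The harmony at that moment is D major triad (D, F#, A); G#5 is not a chord tone.
It is approached by step down from A5 and left by leap up to D6.
Step in, leap out, on a weak beat — an escape tone.

Escape tone.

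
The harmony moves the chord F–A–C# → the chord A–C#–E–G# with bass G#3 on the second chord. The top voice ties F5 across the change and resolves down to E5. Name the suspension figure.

At the second chord the bass is G#3. The suspended F5 lies a seventh above the bass; after resolving down by step to E5, the interval above the bass becomes a sixth.
Suspension figures are named by those two intervals: 7–6.

7–6 suspension.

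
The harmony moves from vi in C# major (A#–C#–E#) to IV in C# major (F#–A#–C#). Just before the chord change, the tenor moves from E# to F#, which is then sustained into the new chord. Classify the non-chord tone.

F# is an anticipation.

The harmony at that moment is A# minor triad (A#, C#, E#); F# is not a chord tone.
It is approached by step up from E# and then sustained as the same pitch into the next harmony.
Arriving early and becoming a chord tone when the harmony changes — an anticipation.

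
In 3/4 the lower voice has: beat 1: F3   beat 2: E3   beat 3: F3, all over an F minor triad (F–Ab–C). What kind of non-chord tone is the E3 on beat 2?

The harmony at that moment is F minor triad (F, Ab, C); E3 is not a chord tone.
It is approached by step down from F3 and left by step up to F3.
Step away and step back to the same note — a neighbor tone (lower neighbor).

Lower neighbor tone.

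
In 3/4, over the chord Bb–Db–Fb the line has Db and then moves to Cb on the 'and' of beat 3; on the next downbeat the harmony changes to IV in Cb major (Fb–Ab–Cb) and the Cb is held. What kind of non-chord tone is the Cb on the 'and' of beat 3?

Anticipation.

The harmony at that moment is Bb diminished triad (Bb, Db, Fb); Cb is not a chord tone.
It is approached by step down from Db and then sustained as the same pitch into the next harmony.
Arriving early and becoming a chord tone when the harmony changes — an anticipation.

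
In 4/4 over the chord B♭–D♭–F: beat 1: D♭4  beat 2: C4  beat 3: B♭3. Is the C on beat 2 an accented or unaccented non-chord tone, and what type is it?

Unaccented passing tone.

The harmony at that moment is B♭ minor triad (B♭, D♭, F); C4 is not a chord tone.
It is approached by step down from D♭4 and left by step down to B♭3.
Step in, step out in the same direction — a passing tone.
It falls on a weak beat, so it is unaccented.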